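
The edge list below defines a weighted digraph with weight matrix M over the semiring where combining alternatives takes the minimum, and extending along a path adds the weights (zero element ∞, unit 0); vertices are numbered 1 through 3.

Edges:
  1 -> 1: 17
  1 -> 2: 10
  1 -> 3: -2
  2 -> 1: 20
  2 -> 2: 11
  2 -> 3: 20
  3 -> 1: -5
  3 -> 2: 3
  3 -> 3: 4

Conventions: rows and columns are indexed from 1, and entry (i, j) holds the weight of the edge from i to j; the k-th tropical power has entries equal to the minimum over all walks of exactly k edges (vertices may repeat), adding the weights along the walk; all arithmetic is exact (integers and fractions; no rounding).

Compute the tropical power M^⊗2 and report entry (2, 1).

M^⊗2:
  [-7, 1, 2]
  [15, 22, 18]
  [-1, 5, -7]
Key observation: the optimum is the walk 2->3->1, with weight 20 + (-5) = 15.
Optimal value attained by: walk 2->3->1.
Answer: (M^⊗2)[2][1] = 15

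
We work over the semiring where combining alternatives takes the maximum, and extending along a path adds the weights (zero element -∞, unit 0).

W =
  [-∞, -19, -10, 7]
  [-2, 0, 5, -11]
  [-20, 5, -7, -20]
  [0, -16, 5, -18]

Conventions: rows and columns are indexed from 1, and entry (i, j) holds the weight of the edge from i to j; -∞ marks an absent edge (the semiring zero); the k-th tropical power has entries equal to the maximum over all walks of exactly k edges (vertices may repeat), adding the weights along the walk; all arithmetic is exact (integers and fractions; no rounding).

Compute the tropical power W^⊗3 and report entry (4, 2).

W^⊗2:
  [7, -5, 12, -11]
  [-2, 10, 5, 5]
  [3, 5, 10, -6]
  [-15, 10, -2, 7]
W^⊗3:
  [-7, 17, 5, 14]
  [8, 10, 15, 5]
  [3, 15, 10, 10]
  [8, 10, 15, -1]
Key observation: the optimum is the walk 4->3->2->2, with weight 5 + 5 + 0 = 10.
Optimal value attained by: walk 4->3->2->2.
Answer: (W^⊗3)[4][2] = 10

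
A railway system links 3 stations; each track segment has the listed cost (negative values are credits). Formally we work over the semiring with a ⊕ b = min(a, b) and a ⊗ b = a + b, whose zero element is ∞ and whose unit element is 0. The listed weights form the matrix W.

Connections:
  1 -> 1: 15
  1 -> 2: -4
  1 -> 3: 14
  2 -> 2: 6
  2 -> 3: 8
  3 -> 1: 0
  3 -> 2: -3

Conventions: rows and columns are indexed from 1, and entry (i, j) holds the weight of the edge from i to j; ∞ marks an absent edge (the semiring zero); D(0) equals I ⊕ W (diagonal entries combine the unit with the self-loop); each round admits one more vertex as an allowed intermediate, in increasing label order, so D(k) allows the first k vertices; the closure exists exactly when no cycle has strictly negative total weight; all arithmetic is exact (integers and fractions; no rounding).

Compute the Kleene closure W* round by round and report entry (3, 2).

D(0):
  [0, -4, 14]
  [∞, 0, 8]
  [0, -3, 0]
D(1):
  [0, -4, 14]
  [∞, 0, 8]
  [0, -4, 0]
D(2):
  [0, -4, 4]
  [∞, 0, 8]
  [0, -4, 0]
D(3):
  [0, -4, 4]
  [8, 0, 8]
  [0, -4, 0]
Answer: W*[3][2] = -4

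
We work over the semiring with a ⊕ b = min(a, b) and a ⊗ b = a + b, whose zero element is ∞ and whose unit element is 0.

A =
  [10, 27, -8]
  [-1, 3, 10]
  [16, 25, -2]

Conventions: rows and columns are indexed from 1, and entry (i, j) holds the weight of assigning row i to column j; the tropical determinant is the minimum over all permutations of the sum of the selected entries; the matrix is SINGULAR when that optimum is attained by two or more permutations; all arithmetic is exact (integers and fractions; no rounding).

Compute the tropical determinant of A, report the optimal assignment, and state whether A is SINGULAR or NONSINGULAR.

σ = (1, 2, 3): 10 + 3 + (-2) = 11
σ = (1, 3, 2): 10 + 10 + 25 = 45
σ = (2, 1, 3): 27 + (-1) + (-2) = 24
σ = (2, 3, 1): 27 + 10 + 16 = 53
σ = (3, 1, 2): (-8) + (-1) + 25 = 16
σ = (3, 2, 1): (-8) + 3 + 16 = 11
Optimal value attained by: σ = (1, 2, 3).
Answer: det⊕(A) = 11; verdict: SINGULAR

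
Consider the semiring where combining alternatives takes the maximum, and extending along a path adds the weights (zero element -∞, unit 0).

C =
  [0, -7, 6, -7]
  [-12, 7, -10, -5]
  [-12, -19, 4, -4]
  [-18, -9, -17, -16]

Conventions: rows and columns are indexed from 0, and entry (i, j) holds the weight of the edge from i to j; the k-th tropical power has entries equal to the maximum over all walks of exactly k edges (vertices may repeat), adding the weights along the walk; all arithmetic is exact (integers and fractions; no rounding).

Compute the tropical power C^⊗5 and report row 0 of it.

C^⊗2:
  [0, 0, 10, 2]
  [-5, 14, -3, 2]
  [-8, -12, 8, 0]
  [-18, -2, -12, -14]
C^⊗3:
  [0, 7, 14, 6]
  [2, 21, 4, 9]
  [-4, -5, 12, 4]
  [-14, 5, -8, -7]
C^⊗4:
  [2, 14, 18, 10]
  [9, 28, 11, 16]
  [0, 2, 16, 8]
  [-7, 12, -4, 0]
C^⊗5:
  [6, 21, 22, 14]
  [16, 35, 18, 23]
  [4, 9, 20, 12]
  [0, 19, 2, 7]
Answer: row 0 of C^⊗5 = [6, 21, 22, 14]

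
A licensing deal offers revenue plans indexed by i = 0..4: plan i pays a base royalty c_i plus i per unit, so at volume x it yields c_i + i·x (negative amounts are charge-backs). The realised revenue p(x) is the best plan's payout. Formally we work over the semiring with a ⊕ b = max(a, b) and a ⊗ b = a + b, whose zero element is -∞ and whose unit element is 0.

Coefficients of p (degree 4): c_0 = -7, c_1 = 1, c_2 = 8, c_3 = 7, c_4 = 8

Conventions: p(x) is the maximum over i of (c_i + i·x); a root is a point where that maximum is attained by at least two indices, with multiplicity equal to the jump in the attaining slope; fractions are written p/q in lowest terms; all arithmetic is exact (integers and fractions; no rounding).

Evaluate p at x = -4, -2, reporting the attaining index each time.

p(-4) = max(-7+0·(-4)=-7, 1+1·(-4)=-3, 8+2·(-4)=0, 7+3·(-4)=-5, 8+4·(-4)=-8) = 0 (attained by i=2)
p(-2) = max(-7+0·(-2)=-7, 1+1·(-2)=-1, 8+2·(-2)=4, 7+3·(-2)=1, 8+4·(-2)=0) = 4 (attained by i=2)
Answer: p(-4) = 0; p(-2) = 4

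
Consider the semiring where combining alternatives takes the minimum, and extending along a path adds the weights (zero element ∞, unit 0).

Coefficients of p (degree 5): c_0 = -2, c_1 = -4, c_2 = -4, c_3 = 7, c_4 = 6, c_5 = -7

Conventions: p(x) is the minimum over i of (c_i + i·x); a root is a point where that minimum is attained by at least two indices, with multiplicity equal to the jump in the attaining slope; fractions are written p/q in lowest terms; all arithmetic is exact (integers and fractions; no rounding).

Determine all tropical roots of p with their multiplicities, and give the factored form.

hull edge (i=0, c=-2) to (i=1, c=-4): slope -2, span 1
hull edge (i=1, c=-4) to (i=5, c=-7): slope -3/4, span 4
Factored form: p(x) = -7 ⊗ (x ⊕ 3/4) ⊗ (x ⊕ 3/4) ⊗ (x ⊕ 3/4) ⊗ (x ⊕ 3/4) ⊗ (x ⊕ 2)
Answer: roots = 3/4 (mult 4), 2 (mult 1)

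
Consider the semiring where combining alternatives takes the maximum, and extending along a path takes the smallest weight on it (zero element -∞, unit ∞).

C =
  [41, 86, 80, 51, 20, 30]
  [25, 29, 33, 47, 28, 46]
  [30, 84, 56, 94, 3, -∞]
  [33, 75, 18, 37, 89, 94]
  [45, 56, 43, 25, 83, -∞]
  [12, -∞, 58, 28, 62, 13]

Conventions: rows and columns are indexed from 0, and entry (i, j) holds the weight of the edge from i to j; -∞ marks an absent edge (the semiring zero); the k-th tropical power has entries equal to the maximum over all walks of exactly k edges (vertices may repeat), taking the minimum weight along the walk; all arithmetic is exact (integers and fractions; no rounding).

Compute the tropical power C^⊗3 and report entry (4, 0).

C^⊗2:
  [41, 80, 56, 80, 51, 51]
  [33, 47, 46, 37, 47, 47]
  [33, 75, 56, 56, 89, 94]
  [45, 56, 58, 47, 83, 46]
  [45, 56, 45, 47, 83, 46]
  [45, 58, 56, 58, 62, 28]
C^⊗3:
  [45, 75, 56, 56, 80, 80]
  [45, 47, 47, 47, 47, 46]
  [45, 56, 58, 56, 83, 56]
  [45, 58, 56, 58, 83, 47]
  [45, 56, 46, 47, 83, 47]
  [45, 58, 56, 56, 62, 58]
Key observation: the optimum is the walk 4->4->4->0, with weight 83 min 83 min 45 = 45.
Optimal value attained by: walk 4->4->4->0.
Answer: (C^⊗3)[4][0] = 45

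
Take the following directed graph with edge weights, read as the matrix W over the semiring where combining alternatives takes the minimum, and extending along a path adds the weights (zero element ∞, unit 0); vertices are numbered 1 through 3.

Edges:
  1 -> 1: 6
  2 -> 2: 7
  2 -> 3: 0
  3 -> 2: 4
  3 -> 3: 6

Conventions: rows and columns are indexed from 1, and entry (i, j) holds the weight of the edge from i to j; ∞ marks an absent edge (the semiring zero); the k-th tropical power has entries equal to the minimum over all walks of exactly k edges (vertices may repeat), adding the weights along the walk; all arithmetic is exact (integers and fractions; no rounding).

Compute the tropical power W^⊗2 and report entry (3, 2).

W^⊗2:
  [12, ∞, ∞]
  [∞, 4, 6]
  [∞, 10, 4]
Key observation: the optimum is the walk 3->3->2, with weight 6 + 4 = 10.
Optimal value attained by: walk 3->3->2.
Answer: (W^⊗2)[3][2] = 10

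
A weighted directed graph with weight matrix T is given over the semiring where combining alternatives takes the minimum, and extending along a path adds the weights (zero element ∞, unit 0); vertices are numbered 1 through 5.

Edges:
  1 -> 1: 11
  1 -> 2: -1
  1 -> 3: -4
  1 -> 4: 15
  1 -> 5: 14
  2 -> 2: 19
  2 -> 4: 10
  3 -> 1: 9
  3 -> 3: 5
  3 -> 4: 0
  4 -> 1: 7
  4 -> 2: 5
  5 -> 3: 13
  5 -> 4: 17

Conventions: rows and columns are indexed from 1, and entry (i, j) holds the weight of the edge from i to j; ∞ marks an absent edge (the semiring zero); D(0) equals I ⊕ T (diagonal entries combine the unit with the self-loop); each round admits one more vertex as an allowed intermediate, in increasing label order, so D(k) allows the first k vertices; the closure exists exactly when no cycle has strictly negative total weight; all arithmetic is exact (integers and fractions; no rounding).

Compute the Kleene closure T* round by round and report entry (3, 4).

D(0):
  [0, -1, -4, 15, 14]
  [∞, 0, ∞, 10, ∞]
  [9, ∞, 0, 0, ∞]
  [7, 5, ∞, 0, ∞]
  [∞, ∞, 13, 17, 0]
D(1):
  [0, -1, -4, 15, 14]
  [∞, 0, ∞, 10, ∞]
  [9, 8, 0, 0, 23]
  [7, 5, 3, 0, 21]
  [∞, ∞, 13, 17, 0]
D(2):
  [0, -1, -4, 9, 14]
  [∞, 0, ∞, 10, ∞]
  [9, 8, 0, 0, 23]
  [7, 5, 3, 0, 21]
  [∞, ∞, 13, 17, 0]
D(3):
  [0, -1, -4, -4, 14]
  [∞, 0, ∞, 10, ∞]
  [9, 8, 0, 0, 23]
  [7, 5, 3, 0, 21]
  [22, 21, 13, 13, 0]
D(4):
  [0, -1, -4, -4, 14]
  [17, 0, 13, 10, 31]
  [7, 5, 0, 0, 21]
  [7, 5, 3, 0, 21]
  [20, 18, 13, 13, 0]
D(5):
  [0, -1, -4, -4, 14]
  [17, 0, 13, 10, 31]
  [7, 5, 0, 0, 21]
  [7, 5, 3, 0, 21]
  [20, 18, 13, 13, 0]
Answer: T*[3][4] = 0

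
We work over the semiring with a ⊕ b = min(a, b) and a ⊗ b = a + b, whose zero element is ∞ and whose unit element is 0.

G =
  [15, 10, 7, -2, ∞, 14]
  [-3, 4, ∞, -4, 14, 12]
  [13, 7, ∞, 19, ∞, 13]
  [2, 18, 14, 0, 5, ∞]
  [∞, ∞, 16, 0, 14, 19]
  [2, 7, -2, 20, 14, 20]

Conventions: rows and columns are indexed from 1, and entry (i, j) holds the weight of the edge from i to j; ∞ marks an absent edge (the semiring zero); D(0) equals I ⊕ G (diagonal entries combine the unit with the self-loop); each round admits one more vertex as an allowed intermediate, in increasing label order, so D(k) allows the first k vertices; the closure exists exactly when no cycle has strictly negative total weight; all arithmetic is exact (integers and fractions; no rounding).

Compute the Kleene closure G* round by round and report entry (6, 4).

D(0):
  [0, 10, 7, -2, ∞, 14]
  [-3, 0, ∞, -4, 14, 12]
  [13, 7, 0, 19, ∞, 13]
  [2, 18, 14, 0, 5, ∞]
  [∞, ∞, 16, 0, 0, 19]
  [2, 7, -2, 20, 14, 0]
D(1):
  [0, 10, 7, -2, ∞, 14]
  [-3, 0, 4, -5, 14, 11]
  [13, 7, 0, 11, ∞, 13]
  [2, 12, 9, 0, 5, 16]
  [∞, ∞, 16, 0, 0, 19]
  [2, 7, -2, 0, 14, 0]
D(2):
  [0, 10, 7, -2, 24, 14]
  [-3, 0, 4, -5, 14, 11]
  [4, 7, 0, 2, 21, 13]
  [2, 12, 9, 0, 5, 16]
  [∞, ∞, 16, 0, 0, 19]
  [2, 7, -2, 0, 14, 0]
D(3):
  [0, 10, 7, -2, 24, 14]
  [-3, 0, 4, -5, 14, 11]
  [4, 7, 0, 2, 21, 13]
  [2, 12, 9, 0, 5, 16]
  [20, 23, 16, 0, 0, 19]
  [2, 5, -2, 0, 14, 0]
D(4):
  [0, 10, 7, -2, 3, 14]
  [-3, 0, 4, -5, 0, 11]
  [4, 7, 0, 2, 7, 13]
  [2, 12, 9, 0, 5, 16]
  [2, 12, 9, 0, 0, 16]
  [2, 5, -2, 0, 5, 0]
D(5):
  [0, 10, 7, -2, 3, 14]
  [-3, 0, 4, -5, 0, 11]
  [4, 7, 0, 2, 7, 13]
  [2, 12, 9, 0, 5, 16]
  [2, 12, 9, 0, 0, 16]
  [2, 5, -2, 0, 5, 0]
D(6):
  [0, 10, 7, -2, 3, 14]
  [-3, 0, 4, -5, 0, 11]
  [4, 7, 0, 2, 7, 13]
  [2, 12, 9, 0, 5, 16]
  [2, 12, 9, 0, 0, 16]
  [2, 5, -2, 0, 5, 0]
Answer: G*[6][4] = 0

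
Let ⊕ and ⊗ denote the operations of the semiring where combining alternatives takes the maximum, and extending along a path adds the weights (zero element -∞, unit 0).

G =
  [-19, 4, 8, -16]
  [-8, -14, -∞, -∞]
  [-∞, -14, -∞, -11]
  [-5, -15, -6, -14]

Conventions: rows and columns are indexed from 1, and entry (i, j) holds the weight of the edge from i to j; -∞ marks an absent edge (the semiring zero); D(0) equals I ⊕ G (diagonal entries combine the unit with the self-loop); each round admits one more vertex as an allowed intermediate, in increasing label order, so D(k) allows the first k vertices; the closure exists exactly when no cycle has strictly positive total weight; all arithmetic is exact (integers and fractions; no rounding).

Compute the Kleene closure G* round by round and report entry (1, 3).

D(0):
  [0, 4, 8, -16]
  [-8, 0, -∞, -∞]
  [-∞, -14, 0, -11]
  [-5, -15, -6, 0]
D(1):
  [0, 4, 8, -16]
  [-8, 0, 0, -24]
  [-∞, -14, 0, -11]
  [-5, -1, 3, 0]
D(2):
  [0, 4, 8, -16]
  [-8, 0, 0, -24]
  [-22, -14, 0, -11]
  [-5, -1, 3, 0]
D(3):
  [0, 4, 8, -3]
  [-8, 0, 0, -11]
  [-22, -14, 0, -11]
  [-5, -1, 3, 0]
D(4):
  [0, 4, 8, -3]
  [-8, 0, 0, -11]
  [-16, -12, 0, -11]
  [-5, -1, 3, 0]
Answer: G*[1][3] = 8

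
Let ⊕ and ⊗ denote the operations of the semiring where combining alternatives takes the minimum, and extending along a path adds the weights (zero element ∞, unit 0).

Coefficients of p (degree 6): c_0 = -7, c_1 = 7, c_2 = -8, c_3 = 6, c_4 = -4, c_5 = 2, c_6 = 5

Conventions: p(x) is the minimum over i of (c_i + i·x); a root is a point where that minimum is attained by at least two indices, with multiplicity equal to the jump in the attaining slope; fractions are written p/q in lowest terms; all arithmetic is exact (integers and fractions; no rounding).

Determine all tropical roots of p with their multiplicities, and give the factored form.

hull edge (i=0, c=-7) to (i=2, c=-8): slope -1/2, span 2
hull edge (i=2, c=-8) to (i=4, c=-4): slope 2, span 2
hull edge (i=4, c=-4) to (i=6, c=5): slope 9/2, span 2
Factored form: p(x) = 5 ⊗ (x ⊕ (-9/2)) ⊗ (x ⊕ (-9/2)) ⊗ (x ⊕ (-2)) ⊗ (x ⊕ (-2)) ⊗ (x ⊕ 1/2) ⊗ (x ⊕ 1/2)
Answer: roots = -9/2 (mult 2), -2 (mult 2), 1/2 (mult 2)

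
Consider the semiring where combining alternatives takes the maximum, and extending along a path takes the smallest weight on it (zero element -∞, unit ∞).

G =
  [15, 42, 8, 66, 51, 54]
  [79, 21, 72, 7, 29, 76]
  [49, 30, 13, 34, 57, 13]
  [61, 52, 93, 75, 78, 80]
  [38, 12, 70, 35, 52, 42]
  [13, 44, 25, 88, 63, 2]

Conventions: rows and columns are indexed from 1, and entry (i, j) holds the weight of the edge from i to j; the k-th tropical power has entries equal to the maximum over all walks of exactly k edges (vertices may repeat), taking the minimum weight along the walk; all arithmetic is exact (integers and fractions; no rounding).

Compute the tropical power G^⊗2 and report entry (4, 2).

G^⊗2:
  [61, 52, 66, 66, 66, 66]
  [49, 44, 29, 76, 63, 54]
  [38, 42, 57, 49, 52, 49]
  [61, 52, 75, 80, 75, 75]
  [49, 42, 52, 42, 57, 42]
  [61, 52, 88, 75, 78, 80]
Key observation: the optimum is the walk 4->4->2, with weight 75 min 52 = 52.
Optimal value attained by: walk 4->4->2.
Answer: (G^⊗2)[4][2] = 52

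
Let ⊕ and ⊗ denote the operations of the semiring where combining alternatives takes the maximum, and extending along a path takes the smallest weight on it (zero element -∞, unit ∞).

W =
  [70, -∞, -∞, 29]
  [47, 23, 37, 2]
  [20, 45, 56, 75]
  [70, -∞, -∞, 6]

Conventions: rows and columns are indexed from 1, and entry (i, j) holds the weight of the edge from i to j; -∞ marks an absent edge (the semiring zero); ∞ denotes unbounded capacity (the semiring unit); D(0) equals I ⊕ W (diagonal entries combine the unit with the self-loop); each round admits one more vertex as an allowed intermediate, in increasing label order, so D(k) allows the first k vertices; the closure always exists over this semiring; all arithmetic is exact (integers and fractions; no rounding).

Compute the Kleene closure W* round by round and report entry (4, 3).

D(0):
  [∞, -∞, -∞, 29]
  [47, ∞, 37, 2]
  [20, 45, ∞, 75]
  [70, -∞, -∞, ∞]
D(1):
  [∞, -∞, -∞, 29]
  [47, ∞, 37, 29]
  [20, 45, ∞, 75]
  [70, -∞, -∞, ∞]
D(2):
  [∞, -∞, -∞, 29]
  [47, ∞, 37, 29]
  [45, 45, ∞, 75]
  [70, -∞, -∞, ∞]
D(3):
  [∞, -∞, -∞, 29]
  [47, ∞, 37, 37]
  [45, 45, ∞, 75]
  [70, -∞, -∞, ∞]
D(4):
  [∞, -∞, -∞, 29]
  [47, ∞, 37, 37]
  [70, 45, ∞, 75]
  [70, -∞, -∞, ∞]
Answer: W*[4][3] = -∞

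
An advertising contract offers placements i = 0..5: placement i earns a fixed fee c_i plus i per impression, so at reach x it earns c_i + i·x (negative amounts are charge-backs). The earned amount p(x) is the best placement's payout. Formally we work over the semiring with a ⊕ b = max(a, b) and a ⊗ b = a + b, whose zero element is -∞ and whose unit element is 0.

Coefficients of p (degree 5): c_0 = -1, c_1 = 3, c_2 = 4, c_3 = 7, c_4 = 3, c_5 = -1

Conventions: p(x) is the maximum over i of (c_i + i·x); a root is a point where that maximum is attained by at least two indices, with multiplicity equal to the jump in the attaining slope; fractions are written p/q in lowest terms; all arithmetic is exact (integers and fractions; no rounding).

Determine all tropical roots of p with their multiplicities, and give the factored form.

hull edge (i=0, c=-1) to (i=1, c=3): slope 4, span 1
hull edge (i=1, c=3) to (i=3, c=7): slope 2, span 2
hull edge (i=3, c=7) to (i=5, c=-1): slope -4, span 2
Factored form: p(x) = -1 ⊗ (x ⊕ (-4)) ⊗ (x ⊕ (-2)) ⊗ (x ⊕ (-2)) ⊗ (x ⊕ 4) ⊗ (x ⊕ 4)
Answer: roots = -4 (mult 1), -2 (mult 2), 4 (mult 2)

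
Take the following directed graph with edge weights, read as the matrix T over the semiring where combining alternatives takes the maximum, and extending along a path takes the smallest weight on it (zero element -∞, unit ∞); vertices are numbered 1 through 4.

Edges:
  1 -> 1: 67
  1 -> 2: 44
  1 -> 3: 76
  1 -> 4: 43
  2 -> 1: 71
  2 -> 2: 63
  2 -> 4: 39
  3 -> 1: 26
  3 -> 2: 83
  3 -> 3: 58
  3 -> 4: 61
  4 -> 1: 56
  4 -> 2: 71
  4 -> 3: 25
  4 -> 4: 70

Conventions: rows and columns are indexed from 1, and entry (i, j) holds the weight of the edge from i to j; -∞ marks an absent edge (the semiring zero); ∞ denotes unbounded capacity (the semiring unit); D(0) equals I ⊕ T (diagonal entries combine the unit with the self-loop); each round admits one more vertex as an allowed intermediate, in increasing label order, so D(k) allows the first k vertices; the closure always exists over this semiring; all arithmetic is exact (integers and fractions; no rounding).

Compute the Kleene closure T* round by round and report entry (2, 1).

D(0):
  [∞, 44, 76, 43]
  [71, ∞, -∞, 39]
  [26, 83, ∞, 61]
  [56, 71, 25, ∞]
D(1):
  [∞, 44, 76, 43]
  [71, ∞, 71, 43]
  [26, 83, ∞, 61]
  [56, 71, 56, ∞]
D(2):
  [∞, 44, 76, 43]
  [71, ∞, 71, 43]
  [71, 83, ∞, 61]
  [71, 71, 71, ∞]
D(3):
  [∞, 76, 76, 61]
  [71, ∞, 71, 61]
  [71, 83, ∞, 61]
  [71, 71, 71, ∞]
D(4):
  [∞, 76, 76, 61]
  [71, ∞, 71, 61]
  [71, 83, ∞, 61]
  [71, 71, 71, ∞]
Answer: T*[2][1] = 71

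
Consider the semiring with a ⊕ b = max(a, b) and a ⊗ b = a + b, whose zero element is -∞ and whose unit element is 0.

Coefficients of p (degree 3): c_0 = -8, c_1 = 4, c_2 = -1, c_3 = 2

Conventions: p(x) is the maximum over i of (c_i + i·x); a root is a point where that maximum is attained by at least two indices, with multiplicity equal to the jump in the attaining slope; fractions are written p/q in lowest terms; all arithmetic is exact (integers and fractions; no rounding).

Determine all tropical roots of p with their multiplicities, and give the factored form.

hull edge (i=0, c=-8) to (i=1, c=4): slope 12, span 1
hull edge (i=1, c=4) to (i=3, c=2): slope -1, span 2
Factored form: p(x) = 2 ⊗ (x ⊕ (-12)) ⊗ (x ⊕ 1) ⊗ (x ⊕ 1)
Answer: roots = -12 (mult 1), 1 (mult 2)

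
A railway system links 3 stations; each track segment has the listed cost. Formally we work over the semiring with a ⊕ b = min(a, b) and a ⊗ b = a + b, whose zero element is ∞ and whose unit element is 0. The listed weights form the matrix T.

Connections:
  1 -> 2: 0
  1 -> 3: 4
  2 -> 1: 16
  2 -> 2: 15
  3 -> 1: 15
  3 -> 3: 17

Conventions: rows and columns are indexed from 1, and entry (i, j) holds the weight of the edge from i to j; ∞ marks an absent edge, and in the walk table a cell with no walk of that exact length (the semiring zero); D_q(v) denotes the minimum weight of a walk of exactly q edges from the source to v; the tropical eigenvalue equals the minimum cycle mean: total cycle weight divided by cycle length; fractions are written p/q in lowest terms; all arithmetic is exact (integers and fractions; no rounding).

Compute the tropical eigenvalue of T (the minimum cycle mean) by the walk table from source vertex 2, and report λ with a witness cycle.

q=0: [∞, 0, ∞]
q=1: [16, 15, ∞]
q=2: [31, 16, 20]
q=3: [32, 31, 35]
Optimal cycle mean attained by: cycle 1->2->1, total 0 + 16, length 2.
Answer: λ = 8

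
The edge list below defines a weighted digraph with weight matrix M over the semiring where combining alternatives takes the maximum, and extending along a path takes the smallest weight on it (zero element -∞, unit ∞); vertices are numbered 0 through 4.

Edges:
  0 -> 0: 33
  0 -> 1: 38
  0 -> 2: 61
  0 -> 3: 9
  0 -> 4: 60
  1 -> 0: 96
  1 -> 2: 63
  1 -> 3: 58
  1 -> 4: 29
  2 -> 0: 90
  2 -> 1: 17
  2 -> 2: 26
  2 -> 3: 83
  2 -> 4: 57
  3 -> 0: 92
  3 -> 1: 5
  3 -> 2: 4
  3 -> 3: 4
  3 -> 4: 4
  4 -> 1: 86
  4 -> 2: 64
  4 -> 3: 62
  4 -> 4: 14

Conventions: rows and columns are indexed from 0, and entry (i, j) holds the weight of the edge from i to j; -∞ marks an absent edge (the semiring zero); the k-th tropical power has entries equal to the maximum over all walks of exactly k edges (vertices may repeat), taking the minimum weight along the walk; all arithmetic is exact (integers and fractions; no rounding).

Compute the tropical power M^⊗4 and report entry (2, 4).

M^⊗2:
  [61, 60, 60, 61, 57]
  [63, 38, 61, 63, 60]
  [83, 57, 61, 57, 60]
  [33, 38, 61, 9, 60]
  [86, 17, 63, 64, 57]
M^⊗3:
  [61, 57, 61, 60, 60]
  [63, 60, 61, 61, 60]
  [61, 60, 61, 61, 60]
  [61, 60, 60, 61, 57]
  [64, 57, 61, 63, 60]
M^⊗4:
  [61, 60, 61, 61, 60]
  [61, 60, 61, 61, 60]
  [61, 60, 61, 61, 60]
  [61, 57, 61, 60, 60]
  [63, 60, 61, 61, 60]
Key observation: the optimum is the walk 2->0->2->0->4, with weight 90 min 61 min 90 min 60 = 60.
Optimal value attained by: walk 2->0->2->0->4.
Answer: (M^⊗4)[2][4] = 60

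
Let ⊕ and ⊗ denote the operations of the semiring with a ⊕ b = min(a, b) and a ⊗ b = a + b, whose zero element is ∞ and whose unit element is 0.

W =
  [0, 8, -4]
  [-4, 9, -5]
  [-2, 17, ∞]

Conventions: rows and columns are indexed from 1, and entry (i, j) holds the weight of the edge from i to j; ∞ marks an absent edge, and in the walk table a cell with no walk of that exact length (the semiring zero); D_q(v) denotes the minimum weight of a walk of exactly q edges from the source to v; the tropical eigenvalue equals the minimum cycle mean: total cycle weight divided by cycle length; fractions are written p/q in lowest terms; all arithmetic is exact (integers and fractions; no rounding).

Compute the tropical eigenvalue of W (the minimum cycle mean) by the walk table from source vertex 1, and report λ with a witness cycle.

q=0: [0, ∞, ∞]
q=1: [0, 8, -4]
q=2: [-6, 8, -4]
q=3: [-6, 2, -10]
Optimal cycle mean attained by: cycle 1->3->1, total (-4) + (-2), length 2.
Answer: λ = -3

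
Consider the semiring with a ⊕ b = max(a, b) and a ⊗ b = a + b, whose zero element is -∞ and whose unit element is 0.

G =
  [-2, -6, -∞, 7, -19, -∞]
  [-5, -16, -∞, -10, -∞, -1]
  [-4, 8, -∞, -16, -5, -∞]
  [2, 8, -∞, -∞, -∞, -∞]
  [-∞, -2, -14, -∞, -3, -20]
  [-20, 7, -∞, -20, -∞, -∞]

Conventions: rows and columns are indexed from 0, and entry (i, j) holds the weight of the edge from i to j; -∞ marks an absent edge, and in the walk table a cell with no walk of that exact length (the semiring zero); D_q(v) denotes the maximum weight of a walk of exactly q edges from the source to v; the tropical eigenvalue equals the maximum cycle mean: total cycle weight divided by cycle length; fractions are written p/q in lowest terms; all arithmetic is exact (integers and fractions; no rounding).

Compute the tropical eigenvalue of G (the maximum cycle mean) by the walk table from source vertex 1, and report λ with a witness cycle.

q=0: [-∞, 0, -∞, -∞, -∞, -∞]
q=1: [-5, -16, -∞, -10, -∞, -1]
q=2: [-7, 6, -∞, 2, -24, -17]
q=3: [4, 10, -38, 0, -26, 5]
q=4: [5, 12, -40, 11, -15, 9]
q=5: [13, 19, -29, 12, -14, 11]
q=6: [14, 20, -28, 20, -6, 18]
Optimal cycle mean attained by: cycle 0->3->0, total 7 + 2, length 2.
Answer: λ = 9/2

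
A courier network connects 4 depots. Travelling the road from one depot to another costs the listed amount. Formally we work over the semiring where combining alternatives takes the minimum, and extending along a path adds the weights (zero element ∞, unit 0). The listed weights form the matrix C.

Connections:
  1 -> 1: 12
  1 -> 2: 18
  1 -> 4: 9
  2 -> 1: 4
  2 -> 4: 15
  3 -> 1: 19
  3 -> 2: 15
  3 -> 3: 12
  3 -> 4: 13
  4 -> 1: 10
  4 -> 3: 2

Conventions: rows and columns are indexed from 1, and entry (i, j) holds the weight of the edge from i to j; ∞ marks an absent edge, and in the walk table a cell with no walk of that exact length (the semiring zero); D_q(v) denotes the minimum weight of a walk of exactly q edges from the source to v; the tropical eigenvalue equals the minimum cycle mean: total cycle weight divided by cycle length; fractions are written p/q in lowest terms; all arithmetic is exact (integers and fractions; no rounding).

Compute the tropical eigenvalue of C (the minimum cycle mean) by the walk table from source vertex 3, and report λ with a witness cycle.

q=0: [∞, ∞, 0, ∞]
q=1: [19, 15, 12, 13]
q=2: [19, 27, 15, 25]
q=3: [31, 30, 27, 28]
q=4: [34, 42, 30, 40]
Optimal cycle mean attained by: cycle 1->4->3->2->1, total 9 + 2 + 15 + 4, length 4.
Answer: λ = 15/2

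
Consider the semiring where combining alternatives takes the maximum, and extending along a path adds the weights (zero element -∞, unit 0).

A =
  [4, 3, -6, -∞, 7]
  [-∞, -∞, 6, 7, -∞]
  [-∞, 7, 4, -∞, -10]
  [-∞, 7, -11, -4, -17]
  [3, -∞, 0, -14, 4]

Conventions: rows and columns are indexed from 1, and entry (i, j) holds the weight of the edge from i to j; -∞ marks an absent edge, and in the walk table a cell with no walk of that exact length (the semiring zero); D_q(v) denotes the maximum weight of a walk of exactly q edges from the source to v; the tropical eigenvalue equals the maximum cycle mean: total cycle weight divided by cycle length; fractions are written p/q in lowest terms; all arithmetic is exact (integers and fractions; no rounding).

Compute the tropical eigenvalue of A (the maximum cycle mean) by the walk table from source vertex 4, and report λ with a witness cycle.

q=0: [-∞, -∞, -∞, 0, -∞]
q=1: [-∞, 7, -11, -4, -17]
q=2: [-14, 3, 13, 14, -13]
q=3: [-10, 21, 17, 10, 3]
q=4: [6, 24, 27, 28, 7]
q=5: [10, 35, 31, 31, 17]
Optimal cycle mean attained by: cycle 2->4->2, total 7 + 7, length 2.
Answer: λ = 7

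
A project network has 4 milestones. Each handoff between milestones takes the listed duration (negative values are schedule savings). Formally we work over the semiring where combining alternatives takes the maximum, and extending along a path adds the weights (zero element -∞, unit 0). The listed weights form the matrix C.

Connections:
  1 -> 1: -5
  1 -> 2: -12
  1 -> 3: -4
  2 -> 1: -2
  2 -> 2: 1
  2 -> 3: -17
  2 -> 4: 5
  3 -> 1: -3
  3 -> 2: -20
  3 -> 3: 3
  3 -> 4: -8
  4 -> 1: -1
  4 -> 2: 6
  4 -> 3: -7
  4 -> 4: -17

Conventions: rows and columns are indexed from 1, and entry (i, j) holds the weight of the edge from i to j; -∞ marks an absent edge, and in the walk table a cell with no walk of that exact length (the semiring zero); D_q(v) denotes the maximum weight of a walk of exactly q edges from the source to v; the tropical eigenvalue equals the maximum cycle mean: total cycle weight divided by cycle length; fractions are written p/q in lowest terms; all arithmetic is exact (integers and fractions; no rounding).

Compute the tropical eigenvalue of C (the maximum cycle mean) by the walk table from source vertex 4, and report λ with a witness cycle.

q=0: [-∞, -∞, -∞, 0]
q=1: [-1, 6, -7, -17]
q=2: [4, 7, -4, 11]
q=3: [10, 17, 4, 12]
q=4: [15, 18, 7, 22]
Optimal cycle mean attained by: cycle 2->4->2, total 5 + 6, length 2.
Answer: λ = 11/2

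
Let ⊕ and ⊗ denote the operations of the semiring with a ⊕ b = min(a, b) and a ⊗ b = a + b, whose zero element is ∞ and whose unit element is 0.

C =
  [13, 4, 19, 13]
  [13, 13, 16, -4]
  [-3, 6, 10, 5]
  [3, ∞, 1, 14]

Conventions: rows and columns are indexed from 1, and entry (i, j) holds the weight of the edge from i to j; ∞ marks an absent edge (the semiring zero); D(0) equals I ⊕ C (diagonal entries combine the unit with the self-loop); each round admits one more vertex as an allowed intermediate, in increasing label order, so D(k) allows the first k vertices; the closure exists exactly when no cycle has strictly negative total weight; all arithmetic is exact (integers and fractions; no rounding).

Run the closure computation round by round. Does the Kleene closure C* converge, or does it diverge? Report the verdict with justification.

D(0):
  [0, 4, 19, 13]
  [13, 0, 16, -4]
  [-3, 6, 0, 5]
  [3, ∞, 1, 0]
D(1):
  [0, 4, 19, 13]
  [13, 0, 16, -4]
  [-3, 1, 0, 5]
  [3, 7, 1, 0]
D(2):
  [0, 4, 19, 0]
  [13, 0, 16, -4]
  [-3, 1, 0, -3]
  [3, 7, 1, 0]
Detection: at round 3, diagonal entry (4, 4) turns strictly negative.
Key observation: the cycle 4->3->1->2->4 has total weight 1 + (-3) + 4 + (-4), which is strictly negative.
Answer: DIVERGES — negative cycle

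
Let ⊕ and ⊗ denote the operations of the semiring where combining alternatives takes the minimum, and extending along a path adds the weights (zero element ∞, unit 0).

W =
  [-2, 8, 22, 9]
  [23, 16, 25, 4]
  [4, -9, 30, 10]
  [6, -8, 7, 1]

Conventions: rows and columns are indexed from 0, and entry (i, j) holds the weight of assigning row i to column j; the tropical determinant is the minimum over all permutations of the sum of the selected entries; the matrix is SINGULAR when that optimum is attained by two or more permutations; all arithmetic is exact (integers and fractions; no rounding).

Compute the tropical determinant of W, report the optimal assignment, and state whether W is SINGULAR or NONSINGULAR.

σ = (0, 1, 2, 3): (-2) + 16 + 30 + 1 = 45
σ = (0, 1, 3, 2): (-2) + 16 + 10 + 7 = 31
σ = (0, 2, 1, 3): (-2) + 25 + (-9) + 1 = 15
σ = (0, 2, 3, 1): (-2) + 25 + 10 + (-8) = 25
σ = (0, 3, 1, 2): (-2) + 4 + (-9) + 7 = 0
σ = (0, 3, 2, 1): (-2) + 4 + 30 + (-8) = 24
σ = (1, 0, 2, 3): 8 + 23 + 30 + 1 = 62
σ = (1, 0, 3, 2): 8 + 23 + 10 + 7 = 48
σ = (1, 2, 0, 3): 8 + 25 + 4 + 1 = 38
σ = (1, 2, 3, 0): 8 + 25 + 10 + 6 = 49
σ = (1, 3, 0, 2): 8 + 4 + 4 + 7 = 23
σ = (1, 3, 2, 0): 8 + 4 + 30 + 6 = 48
σ = (2, 0, 1, 3): 22 + 23 + (-9) + 1 = 37
σ = (2, 0, 3, 1): 22 + 23 + 10 + (-8) = 47
σ = (2, 1, 0, 3): 22 + 16 + 4 + 1 = 43
σ = (2, 1, 3, 0): 22 + 16 + 10 + 6 = 54
σ = (2, 3, 0, 1): 22 + 4 + 4 + (-8) = 22
σ = (2, 3, 1, 0): 22 + 4 + (-9) + 6 = 23
σ = (3, 0, 1, 2): 9 + 23 + (-9) + 7 = 30
σ = (3, 0, 2, 1): 9 + 23 + 30 + (-8) = 54
σ = (3, 1, 0, 2): 9 + 16 + 4 + 7 = 36
σ = (3, 1, 2, 0): 9 + 16 + 30 + 6 = 61
σ = (3, 2, 0, 1): 9 + 25 + 4 + (-8) = 30
σ = (3, 2, 1, 0): 9 + 25 + (-9) + 6 = 31
Optimal value attained by: σ = (0, 3, 1, 2).
Answer: det⊕(W) = 0; verdict: NONSINGULAR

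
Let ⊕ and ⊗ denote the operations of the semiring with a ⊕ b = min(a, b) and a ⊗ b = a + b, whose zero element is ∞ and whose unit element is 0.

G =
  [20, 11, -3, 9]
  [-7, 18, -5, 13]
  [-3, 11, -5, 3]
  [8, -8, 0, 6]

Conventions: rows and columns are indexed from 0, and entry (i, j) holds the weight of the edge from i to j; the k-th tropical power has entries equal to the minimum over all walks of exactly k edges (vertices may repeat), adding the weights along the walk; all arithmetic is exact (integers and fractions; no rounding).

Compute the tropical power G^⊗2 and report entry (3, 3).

G^⊗2:
  [-6, 1, -8, 0]
  [-8, 4, -10, -2]
  [-8, -5, -10, -2]
  [-15, -2, -13, 3]
Key observation: the optimum is the walk 3->2->3, with weight 0 + 3 = 3.
Optimal value attained by: walk 3->2->3.
Answer: (G^⊗2)[3][3] = 3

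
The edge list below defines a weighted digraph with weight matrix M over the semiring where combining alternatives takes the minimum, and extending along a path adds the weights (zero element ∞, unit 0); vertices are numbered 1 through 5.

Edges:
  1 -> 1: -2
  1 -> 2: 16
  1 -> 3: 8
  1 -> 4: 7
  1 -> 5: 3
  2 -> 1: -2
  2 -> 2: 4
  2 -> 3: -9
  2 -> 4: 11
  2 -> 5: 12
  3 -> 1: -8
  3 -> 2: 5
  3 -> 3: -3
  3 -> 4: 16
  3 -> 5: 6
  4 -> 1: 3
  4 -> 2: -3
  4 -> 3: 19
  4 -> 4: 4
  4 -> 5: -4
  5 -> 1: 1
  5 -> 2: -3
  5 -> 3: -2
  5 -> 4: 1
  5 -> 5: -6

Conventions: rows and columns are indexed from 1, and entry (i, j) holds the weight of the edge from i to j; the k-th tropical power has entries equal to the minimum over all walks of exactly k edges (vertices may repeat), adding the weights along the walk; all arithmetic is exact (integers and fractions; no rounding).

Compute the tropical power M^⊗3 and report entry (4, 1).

M^⊗2:
  [-4, 0, 1, 4, -3]
  [-17, -4, -12, 5, -3]
  [-11, 2, -6, -1, -5]
  [-5, -7, -12, -3, -10]
  [-10, -9, -12, -5, -12]
M^⊗3:
  [-7, -6, -9, -2, -9]
  [-20, -7, -15, -10, -14]
  [-14, -8, -9, -4, -11]
  [-20, -13, -16, -9, -16]
  [-20, -15, -18, -11, -18]
Key observation: the optimum is the walk 4->2->3->1, with weight (-3) + (-9) + (-8) = -20.
Optimal value attained by: walk 4->2->3->1.
Answer: (M^⊗3)[4][1] = -20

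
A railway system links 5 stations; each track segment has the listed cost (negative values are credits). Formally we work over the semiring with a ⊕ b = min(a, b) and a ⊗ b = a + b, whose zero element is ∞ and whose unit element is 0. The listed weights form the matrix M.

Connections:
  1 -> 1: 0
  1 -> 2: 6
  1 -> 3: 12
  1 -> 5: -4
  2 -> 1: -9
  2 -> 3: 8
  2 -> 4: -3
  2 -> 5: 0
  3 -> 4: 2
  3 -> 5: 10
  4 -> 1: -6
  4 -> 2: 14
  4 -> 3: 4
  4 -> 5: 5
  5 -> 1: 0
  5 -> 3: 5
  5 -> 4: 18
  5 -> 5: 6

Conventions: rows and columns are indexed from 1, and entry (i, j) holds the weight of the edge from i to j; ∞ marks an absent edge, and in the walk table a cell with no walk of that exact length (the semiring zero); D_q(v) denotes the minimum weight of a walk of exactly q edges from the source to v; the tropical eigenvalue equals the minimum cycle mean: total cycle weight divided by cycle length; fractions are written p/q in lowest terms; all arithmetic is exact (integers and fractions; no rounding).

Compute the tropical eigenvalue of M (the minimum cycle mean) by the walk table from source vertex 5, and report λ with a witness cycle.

q=0: [∞, ∞, ∞, ∞, 0]
q=1: [0, ∞, 5, 18, 6]
q=2: [0, 6, 11, 7, -4]
q=3: [-4, 6, 1, 3, -4]
q=4: [-4, 2, 1, 3, -8]
q=5: [-8, 2, -3, -1, -8]
Optimal cycle mean attained by: cycle 1->5->1, total (-4) + 0, length 2.
Answer: λ = -2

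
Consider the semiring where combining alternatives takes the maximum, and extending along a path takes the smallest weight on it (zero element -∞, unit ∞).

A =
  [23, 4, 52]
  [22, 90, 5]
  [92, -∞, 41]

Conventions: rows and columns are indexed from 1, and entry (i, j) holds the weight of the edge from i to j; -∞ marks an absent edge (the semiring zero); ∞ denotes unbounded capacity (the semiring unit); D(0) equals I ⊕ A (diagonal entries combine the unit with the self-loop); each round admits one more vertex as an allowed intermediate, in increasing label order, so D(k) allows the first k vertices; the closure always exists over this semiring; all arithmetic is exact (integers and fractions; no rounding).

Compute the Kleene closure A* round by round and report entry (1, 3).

D(0):
  [∞, 4, 52]
  [22, ∞, 5]
  [92, -∞, ∞]
D(1):
  [∞, 4, 52]
  [22, ∞, 22]
  [92, 4, ∞]
D(2):
  [∞, 4, 52]
  [22, ∞, 22]
  [92, 4, ∞]
D(3):
  [∞, 4, 52]
  [22, ∞, 22]
  [92, 4, ∞]
Answer: A*[1][3] = 52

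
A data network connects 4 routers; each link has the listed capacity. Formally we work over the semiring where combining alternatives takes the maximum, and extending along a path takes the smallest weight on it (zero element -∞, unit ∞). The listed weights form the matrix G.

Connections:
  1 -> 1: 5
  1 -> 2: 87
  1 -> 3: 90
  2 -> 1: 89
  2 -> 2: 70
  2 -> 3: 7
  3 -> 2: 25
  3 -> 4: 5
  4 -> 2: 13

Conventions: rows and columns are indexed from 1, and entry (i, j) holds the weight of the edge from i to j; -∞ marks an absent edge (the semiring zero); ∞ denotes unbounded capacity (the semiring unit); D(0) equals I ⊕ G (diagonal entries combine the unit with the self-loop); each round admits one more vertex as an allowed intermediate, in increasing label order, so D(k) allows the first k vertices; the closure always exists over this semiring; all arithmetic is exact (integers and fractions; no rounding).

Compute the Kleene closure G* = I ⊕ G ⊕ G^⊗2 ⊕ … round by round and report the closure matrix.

D(0):
  [∞, 87, 90, -∞]
  [89, ∞, 7, -∞]
  [-∞, 25, ∞, 5]
  [-∞, 13, -∞, ∞]
D(1):
  [∞, 87, 90, -∞]
  [89, ∞, 89, -∞]
  [-∞, 25, ∞, 5]
  [-∞, 13, -∞, ∞]
D(2):
  [∞, 87, 90, -∞]
  [89, ∞, 89, -∞]
  [25, 25, ∞, 5]
  [13, 13, 13, ∞]
D(3):
  [∞, 87, 90, 5]
  [89, ∞, 89, 5]
  [25, 25, ∞, 5]
  [13, 13, 13, ∞]
D(4):
  [∞, 87, 90, 5]
  [89, ∞, 89, 5]
  [25, 25, ∞, 5]
  [13, 13, 13, ∞]
Answer: G* = [[∞, 87, 90, 5], [89, ∞, 89, 5], [25, 25, ∞, 5], [13, 13, 13, ∞]]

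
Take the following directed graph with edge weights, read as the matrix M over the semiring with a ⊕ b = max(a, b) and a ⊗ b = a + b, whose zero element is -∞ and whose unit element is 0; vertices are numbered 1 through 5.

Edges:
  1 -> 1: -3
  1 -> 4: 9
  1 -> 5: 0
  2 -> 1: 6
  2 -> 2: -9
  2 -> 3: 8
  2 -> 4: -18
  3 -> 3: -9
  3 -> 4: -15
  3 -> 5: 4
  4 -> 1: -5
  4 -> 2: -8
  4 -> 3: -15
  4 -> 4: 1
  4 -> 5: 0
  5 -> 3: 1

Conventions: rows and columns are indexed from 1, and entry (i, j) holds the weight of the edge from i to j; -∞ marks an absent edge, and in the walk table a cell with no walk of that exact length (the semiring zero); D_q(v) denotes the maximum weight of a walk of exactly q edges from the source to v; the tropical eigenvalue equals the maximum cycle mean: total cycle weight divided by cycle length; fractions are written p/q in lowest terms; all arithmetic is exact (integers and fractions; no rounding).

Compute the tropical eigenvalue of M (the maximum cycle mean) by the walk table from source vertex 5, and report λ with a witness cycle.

q=0: [-∞, -∞, -∞, -∞, 0]
q=1: [-∞, -∞, 1, -∞, -∞]
q=2: [-∞, -∞, -8, -14, 5]
q=3: [-19, -22, 6, -13, -4]
q=4: [-16, -21, -3, -9, 10]
q=5: [-14, -17, 11, -7, 1]
Optimal cycle mean attained by: cycle 3->5->3, total 4 + 1, length 2.
Answer: λ = 5/2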